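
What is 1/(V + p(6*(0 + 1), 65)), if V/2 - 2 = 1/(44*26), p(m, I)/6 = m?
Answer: 572/22881 ≈ 0.024999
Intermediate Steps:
p(m, I) = 6*m
V = 2289/572 (V = 4 + 2/((44*26)) = 4 + 2/1144 = 4 + 2*(1/1144) = 4 + 1/572 = 2289/572 ≈ 4.0017)
1/(V + p(6*(0 + 1), 65)) = 1/(2289/572 + 6*(6*(0 + 1))) = 1/(2289/572 + 6*(6*1)) = 1/(2289/572 + 6*6) = 1/(2289/572 + 36) = 1/(22881/572) = 572/22881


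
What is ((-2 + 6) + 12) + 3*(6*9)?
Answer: 178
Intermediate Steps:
((-2 + 6) + 12) + 3*(6*9) = (4 + 12) + 3*54 = 16 + 162 = 178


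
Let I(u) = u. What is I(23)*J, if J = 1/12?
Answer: 23/12 ≈ 1.9167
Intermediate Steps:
J = 1/12 ≈ 0.083333
I(23)*J = 23*(1/12) = 23/12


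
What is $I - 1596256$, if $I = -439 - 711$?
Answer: $-1597406$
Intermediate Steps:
$I = -1150$ ($I = -439 - 711 = -1150$)
$I - 1596256 = -1150 - 1596256 = -1597406$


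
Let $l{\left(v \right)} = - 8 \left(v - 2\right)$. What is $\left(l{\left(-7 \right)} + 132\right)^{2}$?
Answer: $41616$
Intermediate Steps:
$l{\left(v \right)} = 16 - 8 v$ ($l{\left(v \right)} = - 8 \left(-2 + v\right) = 16 - 8 v$)
$\left(l{\left(-7 \right)} + 132\right)^{2} = \left(\left(16 - -56\right) + 132\right)^{2} = \left(\left(16 + 56\right) + 132\right)^{2} = \left(72 + 132\right)^{2} = 204^{2} = 41616$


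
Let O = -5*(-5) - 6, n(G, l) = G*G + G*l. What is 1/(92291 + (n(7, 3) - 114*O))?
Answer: 1/90195 ≈ 1.1087e-5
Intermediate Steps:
n(G, l) = G**2 + G*l
O = 19 (O = 25 - 6 = 19)
1/(92291 + (n(7, 3) - 114*O)) = 1/(92291 + (7*(7 + 3) - 114*19)) = 1/(92291 + (7*10 - 2166)) = 1/(92291 + (70 - 2166)) = 1/(92291 - 2096) = 1/90195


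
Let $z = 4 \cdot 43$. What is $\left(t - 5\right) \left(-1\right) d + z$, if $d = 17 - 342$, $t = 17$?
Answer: $4072$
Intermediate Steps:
$d = -325$ ($d = 17 - 342 = -325$)
$z = 172$
$\left(t - 5\right) \left(-1\right) d + z = \left(17 - 5\right) \left(-1\right) \left(-325\right) + 172 = 12 \left(-1\right) \left(-325\right) + 172 = \left(-12\right) \left(-325\right) + 172 = 3900 + 172 = 4072$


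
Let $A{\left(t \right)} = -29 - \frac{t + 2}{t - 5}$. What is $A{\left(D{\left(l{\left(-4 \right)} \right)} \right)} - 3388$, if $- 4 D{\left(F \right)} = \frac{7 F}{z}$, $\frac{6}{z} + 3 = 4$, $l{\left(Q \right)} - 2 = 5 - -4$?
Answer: $- \frac{673178}{197} \approx -3417.1$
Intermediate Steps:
$l{\left(Q \right)} = 11$ ($l{\left(Q \right)} = 2 + \left(5 - -4\right) = 2 + \left(5 + 4\right) = 2 + 9 = 11$)
$z = 6$ ($z = \frac{6}{-3 + 4} = \frac{6}{1} = 6 \cdot 1 = 6$)
$D{\left(F \right)} = - \frac{7 F}{24}$ ($D{\left(F \right)} = - \frac{7 F \frac{1}{6}}{4} = - \frac{\frac{7}{6} F}{4} = - \frac{7 F}{24}$)
$A{\left(t \right)} = -29 - \frac{2 + t}{-5 + t}$
$A{\left(D{\left(l{\left(-4 \right)} \right)} \right)} - 3388 = \frac{143 - 30 \left(\left(- \frac{7}{24}\right) 11\right)}{-5 - \frac{77}{24}} - 3388 = \frac{143 - - \frac{385}{4}}{-5 - \frac{77}{24}} - 3388 = \frac{143 + \frac{385}{4}}{- \frac{197}{24}} - 3388 = \left(- \frac{24}{197}\right) \frac{957}{4} - 3388 = - \frac{5742}{197} - 3388 = - \frac{673178}{197}$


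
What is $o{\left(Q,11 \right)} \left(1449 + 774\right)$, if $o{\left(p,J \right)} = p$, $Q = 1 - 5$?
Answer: $-8892$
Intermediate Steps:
$Q = -4$ ($Q = 1 - 5 = -4$)
$o{\left(Q,11 \right)} \left(1449 + 774\right) = - 4 \left(1449 + 774\right) = \left(-4\right) 2223 = -8892$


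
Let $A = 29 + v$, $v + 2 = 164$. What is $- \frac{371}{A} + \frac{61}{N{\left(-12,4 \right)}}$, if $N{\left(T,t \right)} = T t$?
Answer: $- \frac{29459}{9168} \approx -3.2132$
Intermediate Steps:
$v = 162$ ($v = -2 + 164 = 162$)
$A = 191$ ($A = 29 + 162 = 191$)
$- \frac{371}{A} + \frac{61}{N{\left(-12,4 \right)}} = - \frac{371}{191} + \frac{61}{\left(-12\right) 4} = \left(-371\right) \frac{1}{191} + \frac{61}{-48} = - \frac{371}{191} + 61 \left(- \frac{1}{48}\right) = - \frac{371}{191} - \frac{61}{48} = - \frac{29459}{9168}$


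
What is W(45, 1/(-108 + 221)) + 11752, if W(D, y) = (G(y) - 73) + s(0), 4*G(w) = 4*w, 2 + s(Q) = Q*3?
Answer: 1319502/113 ≈ 11677.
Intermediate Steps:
s(Q) = -2 + 3*Q (s(Q) = -2 + Q*3 = -2 + 3*Q)
G(w) = w (G(w) = (4*w)/4 = w)
W(D, y) = -75 + y (W(D, y) = (y - 73) + (-2 + 3*0) = (-73 + y) + (-2 + 0) = (-73 + y) - 2 = -75 + y)
W(45, 1/(-108 + 221)) + 11752 = (-75 + 1/(-108 + 221)) + 11752 = (-75 + 1/113) + 11752 = -8474/113 + 11752 = 1319502/113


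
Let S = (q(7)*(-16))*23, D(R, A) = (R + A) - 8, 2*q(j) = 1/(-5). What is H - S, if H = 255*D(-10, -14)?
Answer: -40984/5 ≈ -8196.8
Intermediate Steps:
q(j) = -⅒ (q(j) = (½)/(-5) = (½)*(-⅕) = -⅒)
D(R, A) = -8 + A + R (D(R, A) = (A + R) - 8 = -8 + A + R)
H = -8160 (H = 255*(-8 - 14 - 10) = 255*(-32) = -8160)
S = 184/5 (S = -⅒*(-16)*23 = (8/5)*23 = 184/5 ≈ 36.800)
H - S = -8160 - 1*184/5 = -8160 - 184/5 = -40984/5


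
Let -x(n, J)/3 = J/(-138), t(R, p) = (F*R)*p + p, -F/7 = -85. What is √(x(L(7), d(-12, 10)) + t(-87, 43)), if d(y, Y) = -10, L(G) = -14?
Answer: 3*I*√130830647/23 ≈ 1491.9*I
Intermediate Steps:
F = 595 (F = -7*(-85) = 595)
t(R, p) = p + 595*R*p (t(R, p) = (595*R)*p + p = 595*R*p + p = p + 595*R*p)
x(n, J) = J/46 (x(n, J) = -3*J/(-138) = -3*J*(-1)/138 = -(-1)*J/46 = J/46)
√(x(L(7), d(-12, 10)) + t(-87, 43)) = √((1/46)*(-10) + 43*(1 + 595*(-87))) = √(-5/23 + 43*(1 - 51765)) = √(-5/23 + 43*(-51764)) = √(-5/23 - 2225852) = √(-51194601/23) = 3*I*√130830647/23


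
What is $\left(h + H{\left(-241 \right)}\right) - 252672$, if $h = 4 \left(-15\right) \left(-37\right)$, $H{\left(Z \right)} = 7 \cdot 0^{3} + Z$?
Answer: $-250693$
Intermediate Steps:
$H{\left(Z \right)} = Z$ ($H{\left(Z \right)} = 7 \cdot 0 + Z = 0 + Z = Z$)
$h = 2220$ ($h = \left(-60\right) \left(-37\right) = 2220$)
$\left(h + H{\left(-241 \right)}\right) - 252672 = \left(2220 - 241\right) - 252672 = 1979 - 252672 = -250693$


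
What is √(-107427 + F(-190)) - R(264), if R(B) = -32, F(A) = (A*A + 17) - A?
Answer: 32 + 4*I*√4445 ≈ 32.0 + 266.68*I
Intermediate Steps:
F(A) = 17 + A² - A (F(A) = (A² + 17) - A = (17 + A²) - A = 17 + A² - A)
√(-107427 + F(-190)) - R(264) = √(-107427 + (17 + (-190)² - 1*(-190))) - 1*(-32) = √(-107427 + (17 + 36100 + 190)) + 32 = √(-107427 + 36307) + 32 = √(-71120) + 32 = 4*I*√4445 + 32 = 32 + 4*I*√4445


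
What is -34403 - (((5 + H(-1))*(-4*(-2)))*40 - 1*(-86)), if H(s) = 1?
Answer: -36409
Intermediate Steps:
-34403 - (((5 + H(-1))*(-4*(-2)))*40 - 1*(-86)) = -34403 - (((5 + 1)*(-4*(-2)))*40 - 1*(-86)) = -34403 - ((6*8)*40 + 86) = -34403 - (48*40 + 86) = -34403 - (1920 + 86) = -34403 - 1*2006 = -34403 - 2006 = -36409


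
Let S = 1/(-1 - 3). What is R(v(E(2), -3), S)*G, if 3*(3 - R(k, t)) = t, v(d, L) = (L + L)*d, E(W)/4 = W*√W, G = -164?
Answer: -1517/3 ≈ -505.67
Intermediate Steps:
E(W) = 4*W^(3/2) (E(W) = 4*(W*√W) = 4*W^(3/2))
v(d, L) = 2*L*d (v(d, L) = (2*L)*d = 2*L*d)
S = -¼ (S = 1/(-4) = -¼ ≈ -0.25000)
R(k, t) = 3 - t/3
R(v(E(2), -3), S)*G = (3 - ⅓*(-¼))*(-164) = (3 + 1/12)*(-164) = (37/12)*(-164) = -1517/3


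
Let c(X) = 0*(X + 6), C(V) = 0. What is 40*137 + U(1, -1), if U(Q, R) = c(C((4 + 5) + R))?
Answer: 5480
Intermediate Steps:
c(X) = 0 (c(X) = 0*(6 + X) = 0)
U(Q, R) = 0
40*137 + U(1, -1) = 40*137 + 0 = 5480 + 0 = 5480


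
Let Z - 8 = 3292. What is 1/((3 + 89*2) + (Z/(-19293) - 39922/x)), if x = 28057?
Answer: 180434567/32371055545 ≈ 0.0055740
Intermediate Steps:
Z = 3300 (Z = 8 + 3292 = 3300)
1/((3 + 89*2) + (Z/(-19293) - 39922/x)) = 1/((3 + 89*2) + (3300/(-19293) - 39922/28057)) = 1/((3 + 178) + (3300*(-1/19293) - 39922*1/28057)) = 1/(181 + (-1100/6431 - 39922/28057)) = 1/(181 - 287601082/180434567) = 1/(32371055545/180434567) = 180434567/32371055545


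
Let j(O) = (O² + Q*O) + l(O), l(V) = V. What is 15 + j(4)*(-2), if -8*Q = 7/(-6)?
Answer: -157/6 ≈ -26.167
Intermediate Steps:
Q = 7/48 (Q = -7/(8*(-6)) = -7*(-1)/(8*6) = -⅛*(-7/6) = 7/48 ≈ 0.14583)
j(O) = O² + 55*O/48 (j(O) = (O² + 7*O/48) + O = O² + 55*O/48)
15 + j(4)*(-2) = 15 + ((1/48)*4*(55 + 48*4))*(-2) = 15 + ((1/48)*4*(55 + 192))*(-2) = 15 + ((1/48)*4*247)*(-2) = 15 + (247/12)*(-2) = 15 - 247/6 = -157/6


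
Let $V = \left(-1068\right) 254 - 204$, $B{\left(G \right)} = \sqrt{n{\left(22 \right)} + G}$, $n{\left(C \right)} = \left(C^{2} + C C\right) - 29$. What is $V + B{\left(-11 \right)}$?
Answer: $-271476 + 4 \sqrt{58} \approx -2.7145 \cdot 10^{5}$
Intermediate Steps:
$n{\left(C \right)} = -29 + 2 C^{2}$ ($n{\left(C \right)} = \left(C^{2} + C^{2}\right) - 29 = 2 C^{2} - 29 = -29 + 2 C^{2}$)
$B{\left(G \right)} = \sqrt{939 + G}$ ($B{\left(G \right)} = \sqrt{\left(-29 + 2 \cdot 22^{2}\right) + G} = \sqrt{\left(-29 + 2 \cdot 484\right) + G} = \sqrt{\left(-29 + 968\right) + G} = \sqrt{939 + G}$)
$V = -271476$ ($V = -271272 - 204 = -271476$)
$V + B{\left(-11 \right)} = -271476 + \sqrt{939 - 11} = -271476 + \sqrt{928} = -271476 + 4 \sqrt{58}$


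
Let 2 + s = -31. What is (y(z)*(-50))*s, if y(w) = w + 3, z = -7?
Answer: -6600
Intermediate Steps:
s = -33 (s = -2 - 31 = -33)
y(w) = 3 + w
(y(z)*(-50))*s = ((3 - 7)*(-50))*(-33) = -4*(-50)*(-33) = 200*(-33) = -6600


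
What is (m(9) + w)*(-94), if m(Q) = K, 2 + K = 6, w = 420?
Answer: -39856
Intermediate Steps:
K = 4 (K = -2 + 6 = 4)
m(Q) = 4
(m(9) + w)*(-94) = (4 + 420)*(-94) = 424*(-94) = -39856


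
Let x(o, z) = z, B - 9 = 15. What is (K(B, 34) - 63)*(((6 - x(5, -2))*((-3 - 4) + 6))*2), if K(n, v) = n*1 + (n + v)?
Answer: -304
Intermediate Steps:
B = 24 (B = 9 + 15 = 24)
K(n, v) = v + 2*n (K(n, v) = n + (n + v) = v + 2*n)
(K(B, 34) - 63)*(((6 - x(5, -2))*((-3 - 4) + 6))*2) = ((34 + 2*24) - 63)*(((6 - 1*(-2))*((-3 - 4) + 6))*2) = ((34 + 48) - 63)*(((6 + 2)*(-7 + 6))*2) = (82 - 63)*((8*(-1))*2) = 19*(-8*2) = 19*(-16) = -304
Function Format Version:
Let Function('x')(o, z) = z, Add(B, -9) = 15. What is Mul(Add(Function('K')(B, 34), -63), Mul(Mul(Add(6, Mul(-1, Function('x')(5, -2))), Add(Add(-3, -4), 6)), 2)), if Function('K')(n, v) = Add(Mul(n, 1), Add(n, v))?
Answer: -304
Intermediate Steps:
B = 24 (B = Add(9, 15) = 24)
Function('K')(n, v) = Add(v, Mul(2, n)) (Function('K')(n, v) = Add(n, Add(n, v)) = Add(v, Mul(2, n)))
Mul(Add(Function('K')(B, 34), -63), Mul(Mul(Add(6, Mul(-1, Function('x')(5, -2))), Add(Add(-3, -4), 6)), 2)) = Mul(Add(Add(34, Mul(2, 24)), -63), Mul(Mul(Add(6, Mul(-1, -2)), Add(Add(-3, -4), 6)), 2)) = Mul(Add(Add(34, 48), -63), Mul(Mul(Add(6, 2), Add(-7, 6)), 2)) = Mul(Add(82, -63), Mul(Mul(8, -1), 2)) = Mul(19, Mul(-8, 2)) = Mul(19, -16) = -304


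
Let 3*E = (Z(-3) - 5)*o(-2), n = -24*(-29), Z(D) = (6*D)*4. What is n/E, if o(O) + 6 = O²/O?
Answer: 261/77 ≈ 3.3896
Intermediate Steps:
Z(D) = 24*D
o(O) = -6 + O (o(O) = -6 + O²/O = -6 + O)
n = 696
E = 616/3 (E = ((24*(-3) - 5)*(-6 - 2))/3 = ((-72 - 5)*(-8))/3 = (-77*(-8))/3 = (⅓)*616 = 616/3 ≈ 205.33)
n/E = 696/(616/3) = 696*(3/616) = 261/77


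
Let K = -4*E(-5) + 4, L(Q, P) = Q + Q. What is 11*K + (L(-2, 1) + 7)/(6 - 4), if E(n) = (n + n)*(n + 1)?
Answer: -3429/2 ≈ -1714.5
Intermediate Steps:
L(Q, P) = 2*Q
E(n) = 2*n*(1 + n) (E(n) = (2*n)*(1 + n) = 2*n*(1 + n))
K = -156 (K = -8*(-5)*(1 - 5) + 4 = -8*(-5)*(-4) + 4 = -4*40 + 4 = -160 + 4 = -156)
11*K + (L(-2, 1) + 7)/(6 - 4) = 11*(-156) + (2*(-2) + 7)/(6 - 4) = -1716 + (-4 + 7)/2 = -1716 + 3*(½) = -1716 + 3/2 = -3429/2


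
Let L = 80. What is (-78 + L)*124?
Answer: 248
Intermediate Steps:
(-78 + L)*124 = (-78 + 80)*124 = 2*124 = 248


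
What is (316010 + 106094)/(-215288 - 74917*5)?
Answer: -422104/589873 ≈ -0.71558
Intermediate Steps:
(316010 + 106094)/(-215288 - 74917*5) = 422104/(-215288 - 374585) = 422104/(-589873) = 422104*(-1/589873) = -422104/589873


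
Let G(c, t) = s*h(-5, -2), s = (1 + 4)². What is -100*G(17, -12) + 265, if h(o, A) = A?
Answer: 5265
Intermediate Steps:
s = 25 (s = 5² = 25)
G(c, t) = -50 (G(c, t) = 25*(-2) = -50)
-100*G(17, -12) + 265 = -100*(-50) + 265 = 5000 + 265 = 5265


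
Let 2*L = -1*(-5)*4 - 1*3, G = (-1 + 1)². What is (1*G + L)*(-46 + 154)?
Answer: 918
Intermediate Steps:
G = 0 (G = 0² = 0)
L = 17/2 (L = (-1*(-5)*4 - 1*3)/2 = (5*4 - 3)/2 = (20 - 3)/2 = (½)*17 = 17/2 ≈ 8.5000)
(1*G + L)*(-46 + 154) = (1*0 + 17/2)*(-46 + 154) = (0 + 17/2)*108 = (17/2)*108 = 918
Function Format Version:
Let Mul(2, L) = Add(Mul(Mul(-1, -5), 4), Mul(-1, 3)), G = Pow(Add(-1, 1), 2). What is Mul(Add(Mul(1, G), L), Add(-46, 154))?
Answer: 918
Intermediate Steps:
G = 0 (G = Pow(0, 2) = 0)
L = Rational(17, 2) (L = Mul(Rational(1, 2), Add(Mul(Mul(-1, -5), 4), Mul(-1, 3))) = Mul(Rational(1, 2), Add(Mul(5, 4), -3)) = Mul(Rational(1, 2), Add(20, -3)) = Mul(Rational(1, 2), 17) = Rational(17, 2) ≈ 8.5000)
Mul(Add(Mul(1, G), L), Add(-46, 154)) = Mul(Add(Mul(1, 0), Rational(17, 2)), Add(-46, 154)) = Mul(Add(0, Rational(17, 2)), 108) = Mul(Rational(17, 2), 108) = 918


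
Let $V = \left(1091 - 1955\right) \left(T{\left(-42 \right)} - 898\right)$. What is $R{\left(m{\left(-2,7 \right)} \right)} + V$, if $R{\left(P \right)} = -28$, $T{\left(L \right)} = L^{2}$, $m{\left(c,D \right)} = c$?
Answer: $-748252$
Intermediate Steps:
$V = -748224$ ($V = \left(1091 - 1955\right) \left(\left(-42\right)^{2} - 898\right) = - 864 \left(1764 - 898\right) = \left(-864\right) 866 = -748224$)
$R{\left(m{\left(-2,7 \right)} \right)} + V = -28 - 748224 = -748252$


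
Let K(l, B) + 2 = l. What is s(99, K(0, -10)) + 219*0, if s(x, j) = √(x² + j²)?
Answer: √9805 ≈ 99.020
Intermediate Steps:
K(l, B) = -2 + l
s(x, j) = √(j² + x²)
s(99, K(0, -10)) + 219*0 = √((-2 + 0)² + 99²) + 219*0 = √((-2)² + 9801) + 0 = √(4 + 9801) + 0 = √9805 + 0 = √9805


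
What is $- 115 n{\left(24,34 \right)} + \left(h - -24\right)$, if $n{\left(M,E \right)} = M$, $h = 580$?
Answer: $-2156$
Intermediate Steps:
$- 115 n{\left(24,34 \right)} + \left(h - -24\right) = \left(-115\right) 24 + \left(580 - -24\right) = -2760 + \left(580 + 24\right) = -2760 + 604 = -2156$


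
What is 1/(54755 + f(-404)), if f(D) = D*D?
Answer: 1/217971 ≈ 4.5878e-6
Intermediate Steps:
f(D) = D**2
1/(54755 + f(-404)) = 1/(54755 + (-404)**2) = 1/(54755 + 163216) = 1/217971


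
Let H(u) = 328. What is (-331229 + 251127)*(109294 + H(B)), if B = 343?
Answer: -8780941444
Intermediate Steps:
(-331229 + 251127)*(109294 + H(B)) = (-331229 + 251127)*(109294 + 328) = -80102*109622 = -8780941444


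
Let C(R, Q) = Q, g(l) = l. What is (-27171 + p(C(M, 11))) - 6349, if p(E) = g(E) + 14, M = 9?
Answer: -33495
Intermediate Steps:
p(E) = 14 + E (p(E) = E + 14 = 14 + E)
(-27171 + p(C(M, 11))) - 6349 = (-27171 + (14 + 11)) - 6349 = (-27171 + 25) - 6349 = -27146 - 6349 = -33495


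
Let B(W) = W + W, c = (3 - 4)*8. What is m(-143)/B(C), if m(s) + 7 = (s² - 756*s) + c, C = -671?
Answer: -64271/671 ≈ -95.784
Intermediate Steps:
c = -8 (c = -1*8 = -8)
m(s) = -15 + s² - 756*s (m(s) = -7 + ((s² - 756*s) - 8) = -7 + (-8 + s² - 756*s) = -15 + s² - 756*s)
B(W) = 2*W
m(-143)/B(C) = (-15 + (-143)² - 756*(-143))/((2*(-671))) = (-15 + 20449 + 108108)/(-1342) = 128542*(-1/1342) = -64271/671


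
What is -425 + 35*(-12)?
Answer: -845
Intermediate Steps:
-425 + 35*(-12) = -425 - 420 = -845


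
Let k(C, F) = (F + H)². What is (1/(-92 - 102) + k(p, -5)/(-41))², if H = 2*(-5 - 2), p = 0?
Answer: 4910505625/63266116 ≈ 77.617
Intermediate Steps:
H = -14 (H = 2*(-7) = -14)
k(C, F) = (-14 + F)² (k(C, F) = (F - 14)² = (-14 + F)²)
(1/(-92 - 102) + k(p, -5)/(-41))² = (1/(-92 - 102) + (-14 - 5)²/(-41))² = (1/(-194) + (-19)²*(-1/41))² = (-1/194 + 361*(-1/41))² = (-1/194 - 361/41)² = (-70075/7954)² = 4910505625/63266116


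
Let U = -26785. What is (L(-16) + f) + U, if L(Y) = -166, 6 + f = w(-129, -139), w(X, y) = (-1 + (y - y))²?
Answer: -26956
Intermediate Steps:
w(X, y) = 1 (w(X, y) = (-1 + 0)² = (-1)² = 1)
f = -5 (f = -6 + 1 = -5)
(L(-16) + f) + U = (-166 - 5) - 26785 = -171 - 26785 = -26956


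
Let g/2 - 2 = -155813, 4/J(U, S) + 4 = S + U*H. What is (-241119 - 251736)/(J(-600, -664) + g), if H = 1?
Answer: 31247007/19756835 ≈ 1.5816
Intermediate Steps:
J(U, S) = 4/(-4 + S + U) (J(U, S) = 4/(-4 + (S + U*1)) = 4/(-4 + (S + U)) = 4/(-4 + S + U))
g = -311622 (g = 4 + 2*(-155813) = 4 - 311626 = -311622)
(-241119 - 251736)/(J(-600, -664) + g) = (-241119 - 251736)/(4/(-4 - 664 - 600) - 311622) = -492855/(4/(-1268) - 311622) = -492855/(4*(-1/1268) - 311622) = -492855/(-1/317 - 311622) = -492855/(-98784175/317) = -492855*(-317/98784175) = 31247007/19756835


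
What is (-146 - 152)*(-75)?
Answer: 22350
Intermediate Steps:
(-146 - 152)*(-75) = -298*(-75) = 22350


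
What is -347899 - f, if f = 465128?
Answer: -813027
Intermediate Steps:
-347899 - f = -347899 - 1*465128 = -347899 - 465128 = -813027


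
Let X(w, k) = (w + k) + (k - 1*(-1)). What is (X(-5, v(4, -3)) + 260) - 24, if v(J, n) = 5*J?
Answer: 272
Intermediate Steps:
X(w, k) = 1 + w + 2*k (X(w, k) = (k + w) + (k + 1) = (k + w) + (1 + k) = 1 + w + 2*k)
(X(-5, v(4, -3)) + 260) - 24 = ((1 - 5 + 2*(5*4)) + 260) - 24 = ((1 - 5 + 2*20) + 260) - 24 = ((1 - 5 + 40) + 260) - 24 = (36 + 260) - 24 = 296 - 24 = 272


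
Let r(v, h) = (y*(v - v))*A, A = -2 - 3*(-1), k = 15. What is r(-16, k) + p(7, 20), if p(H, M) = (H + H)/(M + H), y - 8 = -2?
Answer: 14/27 ≈ 0.51852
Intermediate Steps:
y = 6 (y = 8 - 2 = 6)
p(H, M) = 2*H/(H + M) (p(H, M) = (2*H)/(H + M) = 2*H/(H + M))
A = 1 (A = -2 + 3 = 1)
r(v, h) = 0 (r(v, h) = (6*(v - v))*1 = (6*0)*1 = 0*1 = 0)
r(-16, k) + p(7, 20) = 0 + 2*7/(7 + 20) = 0 + 2*7/27 = 0 + 2*7*(1/27) = 0 + 14/27 = 14/27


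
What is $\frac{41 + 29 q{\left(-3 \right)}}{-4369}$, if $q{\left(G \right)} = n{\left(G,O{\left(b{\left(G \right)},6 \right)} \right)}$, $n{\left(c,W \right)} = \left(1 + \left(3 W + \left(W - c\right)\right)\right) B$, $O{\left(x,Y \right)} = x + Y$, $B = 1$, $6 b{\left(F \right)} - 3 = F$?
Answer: $- \frac{853}{4369} \approx -0.19524$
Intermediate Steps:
$b{\left(F \right)} = \frac{1}{2} + \frac{F}{6}$
$O{\left(x,Y \right)} = Y + x$
$n{\left(c,W \right)} = 1 - c + 4 W$ ($n{\left(c,W \right)} = \left(1 + \left(3 W + \left(W - c\right)\right)\right) 1 = \left(1 + \left(- c + 4 W\right)\right) 1 = \left(1 - c + 4 W\right) 1 = 1 - c + 4 W$)
$q{\left(G \right)} = 27 - \frac{G}{3}$ ($q{\left(G \right)} = 1 - G + 4 \left(6 + \left(\frac{1}{2} + \frac{G}{6}\right)\right) = 1 - G + 4 \left(\frac{13}{2} + \frac{G}{6}\right) = 1 - G + \left(26 + \frac{2 G}{3}\right) = 27 - \frac{G}{3}$)
$\frac{41 + 29 q{\left(-3 \right)}}{-4369} = \frac{41 + 29 \left(27 - -1\right)}{-4369} = \left(41 + 29 \left(27 + 1\right)\right) \left(- \frac{1}{4369}\right) = \left(41 + 29 \cdot 28\right) \left(- \frac{1}{4369}\right) = \left(41 + 812\right) \left(- \frac{1}{4369}\right) = 853 \left(- \frac{1}{4369}\right) = - \frac{853}{4369}$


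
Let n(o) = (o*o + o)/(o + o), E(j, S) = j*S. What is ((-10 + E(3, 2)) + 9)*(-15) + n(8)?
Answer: -141/2 ≈ -70.500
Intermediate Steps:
E(j, S) = S*j
n(o) = (o + o²)/(2*o) (n(o) = (o² + o)/((2*o)) = (o + o²)*(1/(2*o)) = (o + o²)/(2*o))
((-10 + E(3, 2)) + 9)*(-15) + n(8) = ((-10 + 2*3) + 9)*(-15) + (½ + (½)*8) = ((-10 + 6) + 9)*(-15) + (½ + 4) = (-4 + 9)*(-15) + 9/2 = 5*(-15) + 9/2 = -75 + 9/2 = -141/2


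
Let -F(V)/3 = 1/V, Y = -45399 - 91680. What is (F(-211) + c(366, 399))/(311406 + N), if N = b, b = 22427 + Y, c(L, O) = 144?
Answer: 30387/41515094 ≈ 0.00073195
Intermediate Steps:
Y = -137079
F(V) = -3/V
b = -114652 (b = 22427 - 137079 = -114652)
N = -114652
(F(-211) + c(366, 399))/(311406 + N) = (-3/(-211) + 144)/(311406 - 114652) = (-3*(-1/211) + 144)/196754 = (3/211 + 144)*(1/196754) = (30387/211)*(1/196754) = 30387/41515094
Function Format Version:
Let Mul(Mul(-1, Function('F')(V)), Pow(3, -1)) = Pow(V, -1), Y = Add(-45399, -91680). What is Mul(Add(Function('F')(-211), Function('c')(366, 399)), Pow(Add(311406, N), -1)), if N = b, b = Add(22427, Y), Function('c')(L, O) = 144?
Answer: Rational(30387, 41515094) ≈ 0.00073195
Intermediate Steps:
Y = -137079
Function('F')(V) = Mul(-3, Pow(V, -1))
b = -114652 (b = Add(22427, -137079) = -114652)
N = -114652
Mul(Add(Function('F')(-211), Function('c')(366, 399)), Pow(Add(311406, N), -1)) = Mul(Add(Mul(-3, Pow(-211, -1)), 144), Pow(Add(311406, -114652), -1)) = Mul(Add(Mul(-3, Rational(-1, 211)), 144), Pow(196754, -1)) = Mul(Add(Rational(3, 211), 144), Rational(1, 196754)) = Mul(Rational(30387, 211), Rational(1, 196754)) = Rational(30387, 41515094)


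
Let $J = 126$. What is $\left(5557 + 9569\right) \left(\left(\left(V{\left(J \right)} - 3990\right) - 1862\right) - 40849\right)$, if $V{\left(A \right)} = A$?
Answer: $-704493450$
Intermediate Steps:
$\left(5557 + 9569\right) \left(\left(\left(V{\left(J \right)} - 3990\right) - 1862\right) - 40849\right) = \left(5557 + 9569\right) \left(\left(\left(126 - 3990\right) - 1862\right) - 40849\right) = 15126 \left(\left(-3864 - 1862\right) - 40849\right) = 15126 \left(-5726 - 40849\right) = 15126 \left(-46575\right) = -704493450$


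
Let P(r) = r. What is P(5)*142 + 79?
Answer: 789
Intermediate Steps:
P(5)*142 + 79 = 5*142 + 79 = 710 + 79 = 789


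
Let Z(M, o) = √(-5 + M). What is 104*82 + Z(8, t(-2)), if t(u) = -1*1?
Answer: 8528 + √3 ≈ 8529.7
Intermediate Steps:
t(u) = -1
104*82 + Z(8, t(-2)) = 104*82 + √(-5 + 8) = 8528 + √3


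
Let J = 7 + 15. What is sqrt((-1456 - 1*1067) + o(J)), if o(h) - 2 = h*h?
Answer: I*sqrt(2037) ≈ 45.133*I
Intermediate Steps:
J = 22
o(h) = 2 + h**2 (o(h) = 2 + h*h = 2 + h**2)
sqrt((-1456 - 1*1067) + o(J)) = sqrt((-1456 - 1*1067) + (2 + 22**2)) = sqrt((-1456 - 1067) + (2 + 484)) = sqrt(-2523 + 486) = sqrt(-2037) = I*sqrt(2037)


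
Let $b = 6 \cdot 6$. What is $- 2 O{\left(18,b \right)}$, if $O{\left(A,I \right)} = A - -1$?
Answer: $-38$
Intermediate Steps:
$b = 36$
$O{\left(A,I \right)} = 1 + A$ ($O{\left(A,I \right)} = A + 1 = 1 + A$)
$- 2 O{\left(18,b \right)} = - 2 \left(1 + 18\right) = \left(-2\right) 19 = -38$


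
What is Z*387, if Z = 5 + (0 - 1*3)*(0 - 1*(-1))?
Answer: 774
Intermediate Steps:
Z = 2 (Z = 5 + (0 - 3)*(0 + 1) = 5 - 3*1 = 5 - 3 = 2)
Z*387 = 2*387 = 774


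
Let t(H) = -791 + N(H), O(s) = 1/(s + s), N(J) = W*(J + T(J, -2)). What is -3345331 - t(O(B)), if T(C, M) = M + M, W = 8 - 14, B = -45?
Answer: -50168461/15 ≈ -3.3446e+6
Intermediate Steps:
W = -6
T(C, M) = 2*M
N(J) = 24 - 6*J (N(J) = -6*(J + 2*(-2)) = -6*(J - 4) = -6*(-4 + J) = 24 - 6*J)
O(s) = 1/(2*s)
t(H) = -767 - 6*H (t(H) = -791 + (24 - 6*H) = -767 - 6*H)
-3345331 - t(O(B)) = -3345331 - (-767 - 3/(-45)) = -3345331 - (-767 - 3*(-1)/45) = -3345331 - (-767 - 6*(-1/90)) = -3345331 - (-767 + 1/15) = -3345331 - 1*(-11504/15) = -3345331 + 11504/15 = -50168461/15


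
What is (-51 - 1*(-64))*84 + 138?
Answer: 1230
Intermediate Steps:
(-51 - 1*(-64))*84 + 138 = (-51 + 64)*84 + 138 = 13*84 + 138 = 1092 + 138 = 1230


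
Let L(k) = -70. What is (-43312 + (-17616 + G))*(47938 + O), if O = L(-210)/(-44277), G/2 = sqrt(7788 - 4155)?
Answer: -129322780991488/44277 + 4245101792*sqrt(3633)/44277 ≈ -2.9150e+9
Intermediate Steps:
G = 2*sqrt(3633) (G = 2*sqrt(7788 - 4155) = 2*sqrt(3633) ≈ 120.55)
O = 70/44277 (O = -70/(-44277) = -70*(-1/44277) = 70/44277 ≈ 0.0015810)
(-43312 + (-17616 + G))*(47938 + O) = (-43312 + (-17616 + 2*sqrt(3633)))*(47938 + 70/44277) = (-60928 + 2*sqrt(3633))*(2122550896/44277) = -129322780991488/44277 + 4245101792*sqrt(3633)/44277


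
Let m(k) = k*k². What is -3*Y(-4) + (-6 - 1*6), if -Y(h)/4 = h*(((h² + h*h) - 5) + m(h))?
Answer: 1764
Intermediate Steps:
m(k) = k³
Y(h) = -4*h*(-5 + h³ + 2*h²) (Y(h) = -4*h*(((h² + h*h) - 5) + h³) = -4*h*(((h² + h²) - 5) + h³) = -4*h*((2*h² - 5) + h³) = -4*h*((-5 + 2*h²) + h³) = -4*h*(-5 + h³ + 2*h²))
-3*Y(-4) + (-6 - 1*6) = -12*(-4)*(5 - 1*(-4)³ - 2*(-4)²) + (-6 - 1*6) = -12*(-4)*(5 - 1*(-64) - 2*16) + (-6 - 6) = -12*(-4)*(5 + 64 - 32) - 12 = -12*(-4)*37 - 12 = -3*(-592) - 12 = 1776 - 12 = 1764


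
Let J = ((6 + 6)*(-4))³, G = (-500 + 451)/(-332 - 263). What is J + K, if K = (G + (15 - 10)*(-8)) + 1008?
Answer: -9318033/85 ≈ -1.0962e+5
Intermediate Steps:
G = 7/85 (G = -49/(-595) = -49*(-1/595) = 7/85 ≈ 0.082353)
K = 82287/85 (K = (7/85 + (15 - 10)*(-8)) + 1008 = (7/85 + 5*(-8)) + 1008 = (7/85 - 40) + 1008 = -3393/85 + 1008 = 82287/85 ≈ 968.08)
J = -110592 (J = (12*(-4))³ = (-48)³ = -110592)
J + K = -110592 + 82287/85 = -9318033/85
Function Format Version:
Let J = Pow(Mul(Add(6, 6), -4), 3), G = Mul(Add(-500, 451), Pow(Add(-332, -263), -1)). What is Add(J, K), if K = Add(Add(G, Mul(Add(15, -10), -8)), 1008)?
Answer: Rational(-9318033, 85) ≈ -1.0962e+5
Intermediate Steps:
G = Rational(7, 85) (G = Mul(-49, Pow(-595, -1)) = Mul(-49, Rational(-1, 595)) = Rational(7, 85) ≈ 0.082353)
K = Rational(82287, 85) (K = Add(Add(Rational(7, 85), Mul(Add(15, -10), -8)), 1008) = Add(Add(Rational(7, 85), Mul(5, -8)), 1008) = Add(Add(Rational(7, 85), -40), 1008) = Add(Rational(-3393, 85), 1008) = Rational(82287, 85) ≈ 968.08)
J = -110592 (J = Pow(Mul(12, -4), 3) = Pow(-48, 3) = -110592)
Add(J, K) = Add(-110592, Rational(82287, 85)) = Rational(-9318033, 85)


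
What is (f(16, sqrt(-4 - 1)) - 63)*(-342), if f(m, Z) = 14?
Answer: 16758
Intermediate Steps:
(f(16, sqrt(-4 - 1)) - 63)*(-342) = (14 - 63)*(-342) = -49*(-342) = 16758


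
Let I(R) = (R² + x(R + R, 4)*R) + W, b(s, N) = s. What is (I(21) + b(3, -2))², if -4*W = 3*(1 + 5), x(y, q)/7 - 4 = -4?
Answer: 772641/4 ≈ 1.9316e+5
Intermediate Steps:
x(y, q) = 0 (x(y, q) = 28 + 7*(-4) = 28 - 28 = 0)
W = -9/2 (W = -3*(1 + 5)/4 = -3*6/4 = -¼*18 = -9/2 ≈ -4.5000)
I(R) = -9/2 + R² (I(R) = (R² + 0*R) - 9/2 = (R² + 0) - 9/2 = R² - 9/2 = -9/2 + R²)
(I(21) + b(3, -2))² = ((-9/2 + 21²) + 3)² = ((-9/2 + 441) + 3)² = (873/2 + 3)² = (879/2)² = 772641/4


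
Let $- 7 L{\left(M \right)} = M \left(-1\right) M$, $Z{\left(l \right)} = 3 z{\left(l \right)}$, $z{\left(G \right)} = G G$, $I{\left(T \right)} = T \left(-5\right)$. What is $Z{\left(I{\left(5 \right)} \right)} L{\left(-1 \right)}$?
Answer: $\frac{1875}{7} \approx 267.86$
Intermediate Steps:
$I{\left(T \right)} = - 5 T$
$z{\left(G \right)} = G^{2}$
$Z{\left(l \right)} = 3 l^{2}$
$L{\left(M \right)} = \frac{M^{2}}{7}$ ($L{\left(M \right)} = - \frac{M \left(-1\right) M}{7} = - \frac{- M M}{7} = - \frac{\left(-1\right) M^{2}}{7} = \frac{M^{2}}{7}$)
$Z{\left(I{\left(5 \right)} \right)} L{\left(-1 \right)} = 3 \left(\left(-5\right) 5\right)^{2} \frac{\left(-1\right)^{2}}{7} = 3 \left(-25\right)^{2} \cdot \frac{1}{7} \cdot 1 = 3 \cdot 625 \cdot \frac{1}{7} = 1875 \cdot \frac{1}{7} = \frac{1875}{7}$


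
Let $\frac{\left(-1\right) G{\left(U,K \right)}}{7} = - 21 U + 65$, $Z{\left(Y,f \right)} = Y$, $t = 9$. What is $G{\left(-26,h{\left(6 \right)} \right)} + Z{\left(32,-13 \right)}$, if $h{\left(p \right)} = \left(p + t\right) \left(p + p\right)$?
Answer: $-4245$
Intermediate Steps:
$h{\left(p \right)} = 2 p \left(9 + p\right)$ ($h{\left(p \right)} = \left(p + 9\right) \left(p + p\right) = \left(9 + p\right) 2 p = 2 p \left(9 + p\right)$)
$G{\left(U,K \right)} = -455 + 147 U$ ($G{\left(U,K \right)} = - 7 \left(- 21 U + 65\right) = - 7 \left(65 - 21 U\right) = -455 + 147 U$)
$G{\left(-26,h{\left(6 \right)} \right)} + Z{\left(32,-13 \right)} = \left(-455 + 147 \left(-26\right)\right) + 32 = \left(-455 - 3822\right) + 32 = -4277 + 32 = -4245$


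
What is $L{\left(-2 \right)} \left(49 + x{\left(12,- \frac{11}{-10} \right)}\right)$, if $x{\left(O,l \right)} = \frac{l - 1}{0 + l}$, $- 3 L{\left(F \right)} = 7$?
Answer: $- \frac{1260}{11} \approx -114.55$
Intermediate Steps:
$L{\left(F \right)} = - \frac{7}{3}$ ($L{\left(F \right)} = \left(- \frac{1}{3}\right) 7 = - \frac{7}{3}$)
$x{\left(O,l \right)} = \frac{-1 + l}{l}$
$L{\left(-2 \right)} \left(49 + x{\left(12,- \frac{11}{-10} \right)}\right) = - \frac{7 \left(49 + \frac{-1 - \frac{11}{-10}}{\left(-11\right) \frac{1}{-10}}\right)}{3} = - \frac{7 \left(49 + \frac{-1 - - \frac{11}{10}}{\left(-11\right) \left(- \frac{1}{10}\right)}\right)}{3} = - \frac{7 \left(49 + \frac{-1 + \frac{11}{10}}{\frac{11}{10}}\right)}{3} = - \frac{7 \left(49 + \frac{10}{11} \cdot \frac{1}{10}\right)}{3} = - \frac{7 \left(49 + \frac{1}{11}\right)}{3} = \left(- \frac{7}{3}\right) \frac{540}{11} = - \frac{1260}{11}$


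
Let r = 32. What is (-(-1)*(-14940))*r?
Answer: -478080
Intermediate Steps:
(-(-1)*(-14940))*r = -(-1)*(-14940)*32 = -1*14940*32 = -14940*32 = -478080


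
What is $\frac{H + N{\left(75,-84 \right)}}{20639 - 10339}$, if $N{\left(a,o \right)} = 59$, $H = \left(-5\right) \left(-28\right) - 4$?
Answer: $\frac{39}{2060} \approx 0.018932$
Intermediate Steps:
$H = 136$ ($H = 140 - 4 = 136$)
$\frac{H + N{\left(75,-84 \right)}}{20639 - 10339} = \frac{136 + 59}{20639 - 10339} = \frac{195}{10300} = 195 \cdot \frac{1}{10300} = \frac{39}{2060}$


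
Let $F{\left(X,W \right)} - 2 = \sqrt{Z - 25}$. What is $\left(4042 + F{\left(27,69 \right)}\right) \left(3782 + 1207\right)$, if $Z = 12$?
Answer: $20175516 + 4989 i \sqrt{13} \approx 2.0176 \cdot 10^{7} + 17988.0 i$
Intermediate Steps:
$F{\left(X,W \right)} = 2 + i \sqrt{13}$ ($F{\left(X,W \right)} = 2 + \sqrt{12 - 25} = 2 + \sqrt{-13} = 2 + i \sqrt{13}$)
$\left(4042 + F{\left(27,69 \right)}\right) \left(3782 + 1207\right) = \left(4042 + \left(2 + i \sqrt{13}\right)\right) \left(3782 + 1207\right) = \left(4044 + i \sqrt{13}\right) 4989 = 20175516 + 4989 i \sqrt{13}$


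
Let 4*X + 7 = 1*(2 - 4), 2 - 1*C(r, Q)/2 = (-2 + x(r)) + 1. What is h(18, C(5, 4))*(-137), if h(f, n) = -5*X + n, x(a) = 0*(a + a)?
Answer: -9453/4 ≈ -2363.3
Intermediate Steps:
x(a) = 0 (x(a) = 0*(2*a) = 0)
C(r, Q) = 6 (C(r, Q) = 4 - 2*((-2 + 0) + 1) = 4 - 2*(-2 + 1) = 4 - 2*(-1) = 4 + 2 = 6)
X = -9/4 (X = -7/4 + (1*(2 - 4))/4 = -7/4 + (1*(-2))/4 = -7/4 + (¼)*(-2) = -7/4 - ½ = -9/4 ≈ -2.2500)
h(f, n) = 45/4 + n (h(f, n) = -5*(-9/4) + n = 45/4 + n)
h(18, C(5, 4))*(-137) = (45/4 + 6)*(-137) = (69/4)*(-137) = -9453/4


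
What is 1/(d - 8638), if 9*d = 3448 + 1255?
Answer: -9/73039 ≈ -0.00012322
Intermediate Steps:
d = 4703/9 (d = (3448 + 1255)/9 = (1/9)*4703 = 4703/9 ≈ 522.56)
1/(d - 8638) = 1/(4703/9 - 8638) = 1/(-73039/9) = -9/73039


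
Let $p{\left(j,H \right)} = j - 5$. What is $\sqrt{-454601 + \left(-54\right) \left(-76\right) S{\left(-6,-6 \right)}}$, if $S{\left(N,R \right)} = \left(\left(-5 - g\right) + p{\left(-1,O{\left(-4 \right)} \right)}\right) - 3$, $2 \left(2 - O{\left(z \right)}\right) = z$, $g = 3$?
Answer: $i \sqrt{524369} \approx 724.13 i$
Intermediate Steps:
$O{\left(z \right)} = 2 - \frac{z}{2}$
$p{\left(j,H \right)} = -5 + j$
$S{\left(N,R \right)} = -17$ ($S{\left(N,R \right)} = \left(\left(-5 - 3\right) - 6\right) - 3 = \left(-8 - 6\right) - 3 = -14 - 3 = -17$)
$\sqrt{-454601 + \left(-54\right) \left(-76\right) S{\left(-6,-6 \right)}} = \sqrt{-454601 + \left(-54\right) \left(-76\right) \left(-17\right)} = \sqrt{-454601 + 4104 \left(-17\right)} = \sqrt{-454601 - 69768} = \sqrt{-524369} = i \sqrt{524369}$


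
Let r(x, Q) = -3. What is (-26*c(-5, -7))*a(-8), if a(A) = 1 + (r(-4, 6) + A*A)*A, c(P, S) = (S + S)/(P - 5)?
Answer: 88634/5 ≈ 17727.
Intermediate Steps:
c(P, S) = 2*S/(-5 + P) (c(P, S) = (2*S)/(-5 + P) = 2*S/(-5 + P))
a(A) = 1 + A*(-3 + A²) (a(A) = 1 + (-3 + A*A)*A = 1 + (-3 + A²)*A = 1 + A*(-3 + A²))
(-26*c(-5, -7))*a(-8) = (-52*(-7)/(-5 - 5))*(1 + (-8)³ - 3*(-8)) = (-52*(-7)/(-10))*(1 - 512 + 24) = -52*(-7)*(-1)/10*(-487) = -26*7/5*(-487) = -182/5*(-487) = 88634/5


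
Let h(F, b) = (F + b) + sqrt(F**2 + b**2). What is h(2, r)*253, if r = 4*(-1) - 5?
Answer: -1771 + 253*sqrt(85) ≈ 561.54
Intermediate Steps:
r = -9 (r = -4 - 5 = -9)
h(F, b) = F + b + sqrt(F**2 + b**2)
h(2, r)*253 = (2 - 9 + sqrt(2**2 + (-9)**2))*253 = (2 - 9 + sqrt(4 + 81))*253 = (2 - 9 + sqrt(85))*253 = (-7 + sqrt(85))*253 = -1771 + 253*sqrt(85)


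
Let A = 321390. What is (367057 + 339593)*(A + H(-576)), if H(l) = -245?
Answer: 226937114250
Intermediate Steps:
(367057 + 339593)*(A + H(-576)) = (367057 + 339593)*(321390 - 245) = 706650*321145 = 226937114250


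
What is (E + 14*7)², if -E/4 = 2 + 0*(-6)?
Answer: 8100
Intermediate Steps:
E = -8 (E = -4*(2 + 0*(-6)) = -4*(2 + 0) = -4*2 = -8)
(E + 14*7)² = (-8 + 14*7)² = (-8 + 98)² = 90² = 8100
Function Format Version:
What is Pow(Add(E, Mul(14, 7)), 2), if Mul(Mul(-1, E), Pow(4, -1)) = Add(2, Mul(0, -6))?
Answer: 8100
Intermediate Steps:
E = -8 (E = Mul(-4, Add(2, Mul(0, -6))) = Mul(-4, Add(2, 0)) = Mul(-4, 2) = -8)
Pow(Add(E, Mul(14, 7)), 2) = Pow(Add(-8, Mul(14, 7)), 2) = Pow(Add(-8, 98), 2) = Pow(90, 2) = 8100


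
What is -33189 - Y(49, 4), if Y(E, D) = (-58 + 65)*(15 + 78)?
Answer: -33840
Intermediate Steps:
Y(E, D) = 651 (Y(E, D) = 7*93 = 651)
-33189 - Y(49, 4) = -33189 - 1*651 = -33189 - 651 = -33840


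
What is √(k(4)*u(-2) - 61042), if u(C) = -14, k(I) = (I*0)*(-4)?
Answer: I*√61042 ≈ 247.07*I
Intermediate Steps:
k(I) = 0 (k(I) = 0*(-4) = 0)
√(k(4)*u(-2) - 61042) = √(0*(-14) - 61042) = √(0 - 61042) = √(-61042) = I*√61042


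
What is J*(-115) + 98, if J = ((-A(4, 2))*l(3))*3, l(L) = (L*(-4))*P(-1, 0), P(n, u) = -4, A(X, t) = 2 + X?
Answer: 99458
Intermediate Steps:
l(L) = 16*L (l(L) = (L*(-4))*(-4) = -4*L*(-4) = 16*L)
J = -864 (J = ((-(2 + 4))*(16*3))*3 = (-1*6*48)*3 = -6*48*3 = -288*3 = -864)
J*(-115) + 98 = -864*(-115) + 98 = 99360 + 98 = 99458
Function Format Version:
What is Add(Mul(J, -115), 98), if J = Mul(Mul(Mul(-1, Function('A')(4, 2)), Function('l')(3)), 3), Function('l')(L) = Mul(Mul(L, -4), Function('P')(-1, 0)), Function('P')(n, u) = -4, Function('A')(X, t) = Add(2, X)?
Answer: 99458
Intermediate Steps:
Function('l')(L) = Mul(16, L) (Function('l')(L) = Mul(Mul(L, -4), -4) = Mul(Mul(-4, L), -4) = Mul(16, L))
J = -864 (J = Mul(Mul(Mul(-1, Add(2, 4)), Mul(16, 3)), 3) = Mul(Mul(Mul(-1, 6), 48), 3) = Mul(Mul(-6, 48), 3) = Mul(-288, 3) = -864)
Add(Mul(J, -115), 98) = Add(Mul(-864, -115), 98) = Add(99360, 98) = 99458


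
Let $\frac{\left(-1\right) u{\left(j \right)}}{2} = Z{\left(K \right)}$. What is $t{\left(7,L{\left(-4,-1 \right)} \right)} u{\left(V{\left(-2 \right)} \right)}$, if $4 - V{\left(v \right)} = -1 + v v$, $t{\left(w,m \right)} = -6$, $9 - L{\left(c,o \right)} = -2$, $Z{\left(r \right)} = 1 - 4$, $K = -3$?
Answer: $-36$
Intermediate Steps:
$Z{\left(r \right)} = -3$ ($Z{\left(r \right)} = 1 - 4 = -3$)
$L{\left(c,o \right)} = 11$ ($L{\left(c,o \right)} = 9 - -2 = 9 + 2 = 11$)
$V{\left(v \right)} = 5 - v^{2}$ ($V{\left(v \right)} = 4 - \left(-1 + v v\right) = 4 - \left(-1 + v^{2}\right) = 5 - v^{2}$)
$u{\left(j \right)} = 6$ ($u{\left(j \right)} = \left(-2\right) \left(-3\right) = 6$)
$t{\left(7,L{\left(-4,-1 \right)} \right)} u{\left(V{\left(-2 \right)} \right)} = \left(-6\right) 6 = -36$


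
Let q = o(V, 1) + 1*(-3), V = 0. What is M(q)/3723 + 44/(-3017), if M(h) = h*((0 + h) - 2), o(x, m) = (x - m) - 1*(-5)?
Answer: -166829/11232291 ≈ -0.014853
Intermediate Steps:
o(x, m) = 5 + x - m (o(x, m) = (x - m) + 5 = 5 + x - m)
q = 1 (q = (5 + 0 - 1*1) + 1*(-3) = (5 + 0 - 1) - 3 = 4 - 3 = 1)
M(h) = h*(-2 + h) (M(h) = h*(h - 2) = h*(-2 + h))
M(q)/3723 + 44/(-3017) = (1*(-2 + 1))/3723 + 44/(-3017) = (1*(-1))*(1/3723) + 44*(-1/3017) = -1*1/3723 - 44/3017 = -1/3723 - 44/3017 = -166829/11232291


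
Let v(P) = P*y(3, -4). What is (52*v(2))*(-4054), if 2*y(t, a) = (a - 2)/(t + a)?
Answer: -1264848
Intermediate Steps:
y(t, a) = (-2 + a)/(2*(a + t)) (y(t, a) = ((a - 2)/(t + a))/2 = ((-2 + a)/(a + t))/2 = (-2 + a)/(2*(a + t)))
v(P) = 3*P (v(P) = P*((-1 + (½)*(-4))/(-4 + 3)) = P*((-1 - 2)/(-1)) = P*(-1*(-3)) = P*3 = 3*P)
(52*v(2))*(-4054) = (52*(3*2))*(-4054) = (52*6)*(-4054) = 312*(-4054) = -1264848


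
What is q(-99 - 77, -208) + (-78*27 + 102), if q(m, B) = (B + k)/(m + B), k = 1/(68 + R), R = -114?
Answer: -35389087/17664 ≈ -2003.5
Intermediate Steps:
k = -1/46 (k = 1/(68 - 114) = 1/(-46) = -1/46 ≈ -0.021739)
q(m, B) = (-1/46 + B)/(B + m) (q(m, B) = (B - 1/46)/(m + B) = (-1/46 + B)/(B + m))
q(-99 - 77, -208) + (-78*27 + 102) = (-1/46 - 208)/(-208 + (-99 - 77)) + (-78*27 + 102) = -9569/46/(-208 - 176) + (-2106 + 102) = -9569/46/(-384) - 2004 = -1/384*(-9569/46) - 2004 = 9569/17664 - 2004 = -35389087/17664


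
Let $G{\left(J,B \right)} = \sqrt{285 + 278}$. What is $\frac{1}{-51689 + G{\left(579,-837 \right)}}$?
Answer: $- \frac{51689}{2671752158} - \frac{\sqrt{563}}{2671752158} \approx -1.9355 \cdot 10^{-5}$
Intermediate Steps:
$G{\left(J,B \right)} = \sqrt{563}$
$\frac{1}{-51689 + G{\left(579,-837 \right)}} = \frac{1}{-51689 + \sqrt{563}}$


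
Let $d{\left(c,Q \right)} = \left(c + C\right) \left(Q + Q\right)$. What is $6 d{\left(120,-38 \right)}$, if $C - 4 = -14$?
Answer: $-50160$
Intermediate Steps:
$C = -10$ ($C = 4 - 14 = -10$)
$d{\left(c,Q \right)} = 2 Q \left(-10 + c\right)$ ($d{\left(c,Q \right)} = \left(c - 10\right) \left(Q + Q\right) = \left(-10 + c\right) 2 Q = 2 Q \left(-10 + c\right)$)
$6 d{\left(120,-38 \right)} = 6 \cdot 2 \left(-38\right) \left(-10 + 120\right) = 6 \cdot 2 \left(-38\right) 110 = 6 \left(-8360\right) = -50160$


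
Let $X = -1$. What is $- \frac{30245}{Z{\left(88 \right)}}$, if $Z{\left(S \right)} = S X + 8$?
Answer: $\frac{6049}{16} \approx 378.06$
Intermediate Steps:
$Z{\left(S \right)} = 8 - S$ ($Z{\left(S \right)} = S \left(-1\right) + 8 = - S + 8 = 8 - S$)
$- \frac{30245}{Z{\left(88 \right)}} = - \frac{30245}{8 - 88} = - \frac{30245}{-80} = \left(-30245\right) \left(- \frac{1}{80}\right) = \frac{6049}{16}$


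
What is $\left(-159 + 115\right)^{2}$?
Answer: $1936$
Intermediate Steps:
$\left(-159 + 115\right)^{2} = \left(-44\right)^{2} = 1936$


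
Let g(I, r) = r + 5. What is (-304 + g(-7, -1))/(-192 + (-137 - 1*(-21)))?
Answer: 75/77 ≈ 0.97403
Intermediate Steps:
g(I, r) = 5 + r
(-304 + g(-7, -1))/(-192 + (-137 - 1*(-21))) = (-304 + (5 - 1))/(-192 + (-137 - 1*(-21))) = (-304 + 4)/(-192 + (-137 + 21)) = -300/(-192 - 116) = -300/(-308) = -300*(-1/308) = 75/77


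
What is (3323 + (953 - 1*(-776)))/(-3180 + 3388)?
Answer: 1263/52 ≈ 24.288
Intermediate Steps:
(3323 + (953 - 1*(-776)))/(-3180 + 3388) = (3323 + (953 + 776))/208 = (3323 + 1729)*(1/208) = 5052*(1/208) = 1263/52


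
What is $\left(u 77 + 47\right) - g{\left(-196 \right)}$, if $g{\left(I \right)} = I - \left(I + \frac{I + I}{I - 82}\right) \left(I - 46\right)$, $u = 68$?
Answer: $\frac{7307197}{139} \approx 52570.0$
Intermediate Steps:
$g{\left(I \right)} = I - \left(-46 + I\right) \left(I + \frac{2 I}{-82 + I}\right)$ ($g{\left(I \right)} = I - \left(I + \frac{2 I}{-82 + I}\right) \left(-46 + I\right) = I - \left(-46 + I\right) \left(I + \frac{2 I}{-82 + I}\right)$)
$\left(u 77 + 47\right) - g{\left(-196 \right)} = \left(68 \cdot 77 + 47\right) - - \frac{196 \left(-3762 - \left(-196\right)^{2} + 127 \left(-196\right)\right)}{-82 - 196} = \left(5236 + 47\right) - - \frac{196 \left(-3762 - 38416 - 24892\right)}{-278} = 5283 - \left(-196\right) \left(- \frac{1}{278}\right) \left(-3762 - 38416 - 24892\right) = 5283 - \left(-196\right) \left(- \frac{1}{278}\right) \left(-67070\right) = 5283 - - \frac{6572860}{139} = 5283 + \frac{6572860}{139} = \frac{7307197}{139}$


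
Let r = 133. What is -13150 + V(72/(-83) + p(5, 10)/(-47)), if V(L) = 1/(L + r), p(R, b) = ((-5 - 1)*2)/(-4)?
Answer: -6774876099/515200 ≈ -13150.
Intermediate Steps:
p(R, b) = 3 (p(R, b) = -6*2*(-¼) = -12*(-¼) = 3)
V(L) = 1/(133 + L) (V(L) = 1/(L + 133) = 1/(133 + L))
-13150 + V(72/(-83) + p(5, 10)/(-47)) = -13150 + 1/(133 + (72/(-83) + 3/(-47))) = -13150 + 1/(133 + (72*(-1/83) + 3*(-1/47))) = -13150 + 1/(133 + (-72/83 - 3/47)) = -13150 + 1/(133 - 3633/3901) = -13150 + 1/(515200/3901) = -13150 + 3901/515200 = -6774876099/515200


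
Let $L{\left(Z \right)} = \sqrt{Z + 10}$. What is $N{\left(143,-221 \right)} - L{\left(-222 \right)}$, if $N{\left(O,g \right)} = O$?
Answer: $143 - 2 i \sqrt{53} \approx 143.0 - 14.56 i$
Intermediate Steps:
$L{\left(Z \right)} = \sqrt{10 + Z}$
$N{\left(143,-221 \right)} - L{\left(-222 \right)} = 143 - \sqrt{10 - 222} = 143 - \sqrt{-212} = 143 - 2 i \sqrt{53}$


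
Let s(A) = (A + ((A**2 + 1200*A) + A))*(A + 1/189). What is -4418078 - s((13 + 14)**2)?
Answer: -7214466680/7 ≈ -1.0306e+9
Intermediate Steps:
s(A) = (1/189 + A)*(A**2 + 1202*A) (s(A) = (A + (A**2 + 1201*A))*(A + 1/189) = (A**2 + 1202*A)*(1/189 + A) = (1/189 + A)*(A**2 + 1202*A))
-4418078 - s((13 + 14)**2) = -4418078 - (13 + 14)**2*(1202 + 189*((13 + 14)**2)**2 + 227179*(13 + 14)**2)/189 = -4418078 - 27**2*(1202 + 189*(27**2)**2 + 227179*27**2)/189 = -4418078 - 729*(1202 + 189*729**2 + 227179*729)/189 = -4418078 - 729*(1202 + 189*531441 + 165613491)/189 = -4418078 - 729*(1202 + 100442349 + 165613491)/189 = -4418078 - 729*266057042/189 = -4418078 - 1*7183540134/7 = -4418078 - 7183540134/7 = -7214466680/7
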